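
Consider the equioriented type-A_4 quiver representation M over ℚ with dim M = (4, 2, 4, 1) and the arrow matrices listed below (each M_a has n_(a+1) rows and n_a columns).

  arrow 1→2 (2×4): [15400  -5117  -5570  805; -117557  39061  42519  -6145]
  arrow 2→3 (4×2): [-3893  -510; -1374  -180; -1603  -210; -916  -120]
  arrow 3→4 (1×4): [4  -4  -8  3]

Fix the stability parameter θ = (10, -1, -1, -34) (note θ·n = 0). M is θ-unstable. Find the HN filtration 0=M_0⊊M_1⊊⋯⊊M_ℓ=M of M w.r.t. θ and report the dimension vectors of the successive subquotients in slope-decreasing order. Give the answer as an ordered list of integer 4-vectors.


Barcode: M ≅ I[1,1]^2, I[1,2], I[1,3], I[3,3]^2, I[3,4]. HN layers by μ_θ (5 steps, strictly decreasing):
  μ^(1)=10; μ^(2)=9/2; μ^(3)=8/3; μ^(4)=-1; μ^(5)=-35/2

((2, 0, 0, 0); (1, 1, 0, 0); (1, 1, 1, 0); (0, 0, 2, 0); (0, 0, 1, 1))


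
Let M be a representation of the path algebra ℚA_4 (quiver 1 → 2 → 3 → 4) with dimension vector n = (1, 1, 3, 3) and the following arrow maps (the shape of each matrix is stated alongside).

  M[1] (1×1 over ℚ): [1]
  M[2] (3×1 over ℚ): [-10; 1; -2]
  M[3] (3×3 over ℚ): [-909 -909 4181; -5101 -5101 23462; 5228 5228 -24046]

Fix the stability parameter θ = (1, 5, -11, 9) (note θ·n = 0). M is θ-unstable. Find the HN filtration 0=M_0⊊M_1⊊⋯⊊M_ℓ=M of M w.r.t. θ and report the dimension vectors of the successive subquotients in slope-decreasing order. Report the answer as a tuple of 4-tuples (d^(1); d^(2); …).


Barcode: M ≅ I[1,4], I[3,3], I[3,4], I[4,4]. HN layers by μ_θ (3 steps, strictly decreasing):
  μ^(1)=9; μ^(2)=-5/3; μ^(3)=-11

((0, 0, 0, 3); (1, 1, 1, 0); (0, 0, 2, 0))


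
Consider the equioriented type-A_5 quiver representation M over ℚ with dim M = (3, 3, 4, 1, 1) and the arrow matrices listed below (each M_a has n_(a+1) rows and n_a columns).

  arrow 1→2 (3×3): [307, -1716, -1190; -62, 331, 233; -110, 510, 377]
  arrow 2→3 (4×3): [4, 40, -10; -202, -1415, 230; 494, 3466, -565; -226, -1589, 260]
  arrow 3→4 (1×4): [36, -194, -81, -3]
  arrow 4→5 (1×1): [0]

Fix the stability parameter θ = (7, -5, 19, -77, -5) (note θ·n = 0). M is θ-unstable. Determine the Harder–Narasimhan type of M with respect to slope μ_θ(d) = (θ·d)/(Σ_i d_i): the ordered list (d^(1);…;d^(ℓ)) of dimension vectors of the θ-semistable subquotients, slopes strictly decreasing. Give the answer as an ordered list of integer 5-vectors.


Barcode: M ≅ I[1,2], I[1,3], I[1,4], I[3,3]^2, I[5,5]. HN layers by μ_θ (4 steps, strictly decreasing):
  μ^(1)=19; μ^(2)=1; μ^(3)=-5; μ^(4)=-14

((0, 0, 3, 0, 0); (2, 2, 0, 0, 0); (0, 0, 0, 0, 1); (1, 1, 1, 1, 0))


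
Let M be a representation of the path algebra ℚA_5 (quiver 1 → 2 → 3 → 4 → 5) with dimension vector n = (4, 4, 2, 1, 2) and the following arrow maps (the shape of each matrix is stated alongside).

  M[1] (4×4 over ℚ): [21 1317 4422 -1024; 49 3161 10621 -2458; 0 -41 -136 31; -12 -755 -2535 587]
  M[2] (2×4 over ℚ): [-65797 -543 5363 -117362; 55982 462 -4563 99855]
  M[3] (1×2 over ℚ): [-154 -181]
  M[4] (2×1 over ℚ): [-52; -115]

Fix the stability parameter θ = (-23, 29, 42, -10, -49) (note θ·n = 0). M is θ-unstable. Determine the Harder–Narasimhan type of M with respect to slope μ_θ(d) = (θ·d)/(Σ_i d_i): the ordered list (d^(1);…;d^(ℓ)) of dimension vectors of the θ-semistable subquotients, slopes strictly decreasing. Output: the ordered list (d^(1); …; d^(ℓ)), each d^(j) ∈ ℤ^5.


Interval decomposition of M: I[1,2]^2, I[1,3], I[1,5], I[5,5].
HN type (ℓ=5): μ^(1)=42; μ^(2)=29; μ^(3)=3; μ^(4)=-23; μ^(5)=-49

((0, 0, 1, 0, 0); (0, 3, 0, 0, 0); (0, 1, 1, 1, 1); (4, 0, 0, 0, 0); (0, 0, 0, 0, 1))


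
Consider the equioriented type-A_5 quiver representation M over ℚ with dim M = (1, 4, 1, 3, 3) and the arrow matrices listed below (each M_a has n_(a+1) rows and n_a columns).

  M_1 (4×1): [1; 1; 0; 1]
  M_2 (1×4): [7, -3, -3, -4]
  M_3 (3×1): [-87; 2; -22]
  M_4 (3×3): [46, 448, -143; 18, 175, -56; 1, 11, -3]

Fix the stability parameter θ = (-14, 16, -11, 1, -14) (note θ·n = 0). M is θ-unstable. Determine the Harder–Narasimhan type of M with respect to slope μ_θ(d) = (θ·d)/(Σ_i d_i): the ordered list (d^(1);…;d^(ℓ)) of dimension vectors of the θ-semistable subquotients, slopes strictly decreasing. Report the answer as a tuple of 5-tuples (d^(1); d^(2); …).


Barcode: M ≅ I[1,2], I[2,2]^2, I[2,5], I[4,5]^2. HN layers by μ_θ (4 steps, strictly decreasing):
  μ^(1)=16; μ^(2)=-2; μ^(3)=-13/2; μ^(4)=-14

((0, 3, 0, 0, 0); (0, 1, 1, 1, 1); (0, 0, 0, 2, 2); (1, 0, 0, 0, 0))


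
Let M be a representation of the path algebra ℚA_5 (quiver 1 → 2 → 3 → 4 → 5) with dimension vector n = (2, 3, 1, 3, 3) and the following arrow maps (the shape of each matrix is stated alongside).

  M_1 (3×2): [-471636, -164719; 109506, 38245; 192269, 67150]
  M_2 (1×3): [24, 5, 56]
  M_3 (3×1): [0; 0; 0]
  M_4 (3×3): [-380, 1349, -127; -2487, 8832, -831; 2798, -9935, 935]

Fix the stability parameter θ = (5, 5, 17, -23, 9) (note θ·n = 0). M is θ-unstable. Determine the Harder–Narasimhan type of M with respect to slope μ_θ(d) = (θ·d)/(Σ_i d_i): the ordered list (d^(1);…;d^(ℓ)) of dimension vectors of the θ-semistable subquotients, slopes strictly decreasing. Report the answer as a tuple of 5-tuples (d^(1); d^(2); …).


Interval decomposition of M: I[1,2], I[1,3], I[2,2], I[4,4], I[4,5]^2, I[5,5].
HN type (ℓ=4): μ^(1)=17; μ^(2)=9; μ^(3)=5; μ^(4)=-23

((0, 0, 1, 0, 0); (0, 0, 0, 0, 3); (2, 3, 0, 0, 0); (0, 0, 0, 3, 0))


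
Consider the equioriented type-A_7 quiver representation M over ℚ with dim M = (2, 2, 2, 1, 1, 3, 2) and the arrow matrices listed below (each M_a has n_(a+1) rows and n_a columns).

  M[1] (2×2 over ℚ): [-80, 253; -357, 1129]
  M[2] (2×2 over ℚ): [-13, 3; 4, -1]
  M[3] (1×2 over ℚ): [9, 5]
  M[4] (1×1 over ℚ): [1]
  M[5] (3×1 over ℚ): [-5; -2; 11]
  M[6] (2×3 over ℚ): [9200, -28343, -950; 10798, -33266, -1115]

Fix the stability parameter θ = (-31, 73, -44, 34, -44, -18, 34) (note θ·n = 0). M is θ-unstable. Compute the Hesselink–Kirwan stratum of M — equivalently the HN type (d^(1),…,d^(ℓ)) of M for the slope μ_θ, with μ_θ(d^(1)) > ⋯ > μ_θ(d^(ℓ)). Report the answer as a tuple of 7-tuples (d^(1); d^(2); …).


Via rank(M_{q-1}∘⋯∘M_p): M ≅ I[1,3], I[1,7], I[6,6], I[6,7].
μ_θ-semistable layers: μ^(1)=34; μ^(2)=29/2; μ^(3)=1/5; μ^(4)=-18; μ^(5)=-31

((0, 0, 0, 0, 0, 0, 2); (0, 1, 1, 0, 0, 0, 0); (0, 1, 1, 1, 1, 1, 0); (0, 0, 0, 0, 0, 2, 0); (2, 0, 0, 0, 0, 0, 0))


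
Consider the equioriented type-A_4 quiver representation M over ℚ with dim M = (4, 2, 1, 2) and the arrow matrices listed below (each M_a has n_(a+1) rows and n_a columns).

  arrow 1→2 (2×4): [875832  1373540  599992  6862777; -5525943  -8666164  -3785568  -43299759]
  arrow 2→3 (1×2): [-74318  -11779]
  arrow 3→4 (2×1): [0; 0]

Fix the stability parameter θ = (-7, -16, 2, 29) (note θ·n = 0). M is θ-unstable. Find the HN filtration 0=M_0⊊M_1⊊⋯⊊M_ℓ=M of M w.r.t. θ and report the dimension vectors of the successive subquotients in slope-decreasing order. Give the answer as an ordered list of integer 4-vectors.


Barcode: M ≅ I[1,1]^2, I[1,2], I[1,3], I[4,4]^2. HN layers by μ_θ (4 steps, strictly decreasing):
  μ^(1)=29; μ^(2)=2; μ^(3)=-7; μ^(4)=-23/2

((0, 0, 0, 2); (0, 0, 1, 0); (2, 0, 0, 0); (2, 2, 0, 0))


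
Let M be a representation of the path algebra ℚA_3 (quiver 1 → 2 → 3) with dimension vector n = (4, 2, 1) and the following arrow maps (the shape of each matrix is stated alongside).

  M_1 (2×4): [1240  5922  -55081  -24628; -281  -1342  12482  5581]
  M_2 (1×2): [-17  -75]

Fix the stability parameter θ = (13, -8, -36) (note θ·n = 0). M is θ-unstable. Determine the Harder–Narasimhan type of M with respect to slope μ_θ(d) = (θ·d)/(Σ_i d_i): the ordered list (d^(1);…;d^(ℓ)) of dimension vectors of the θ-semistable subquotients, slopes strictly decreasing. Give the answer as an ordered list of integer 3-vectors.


Via rank(M_{q-1}∘⋯∘M_p): M ≅ I[1,1]^2, I[1,2], I[1,3].
μ_θ-semistable layers: μ^(1)=13; μ^(2)=5/2; μ^(3)=-31/3

((2, 0, 0); (1, 1, 0); (1, 1, 1))


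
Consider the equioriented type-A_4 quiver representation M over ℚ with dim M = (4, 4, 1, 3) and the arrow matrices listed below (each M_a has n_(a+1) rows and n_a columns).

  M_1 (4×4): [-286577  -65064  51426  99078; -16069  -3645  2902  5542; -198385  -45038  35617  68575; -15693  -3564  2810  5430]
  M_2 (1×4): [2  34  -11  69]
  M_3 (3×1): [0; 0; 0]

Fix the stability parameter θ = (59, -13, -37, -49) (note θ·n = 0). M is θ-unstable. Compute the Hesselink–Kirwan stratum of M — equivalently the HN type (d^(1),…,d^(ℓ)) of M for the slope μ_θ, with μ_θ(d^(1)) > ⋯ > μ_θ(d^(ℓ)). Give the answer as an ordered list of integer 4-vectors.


Interval decomposition of M: I[1,2]^3, I[1,3], I[4,4]^3.
HN type (ℓ=3): μ^(1)=23; μ^(2)=3; μ^(3)=-49

((3, 3, 0, 0); (1, 1, 1, 0); (0, 0, 0, 3))


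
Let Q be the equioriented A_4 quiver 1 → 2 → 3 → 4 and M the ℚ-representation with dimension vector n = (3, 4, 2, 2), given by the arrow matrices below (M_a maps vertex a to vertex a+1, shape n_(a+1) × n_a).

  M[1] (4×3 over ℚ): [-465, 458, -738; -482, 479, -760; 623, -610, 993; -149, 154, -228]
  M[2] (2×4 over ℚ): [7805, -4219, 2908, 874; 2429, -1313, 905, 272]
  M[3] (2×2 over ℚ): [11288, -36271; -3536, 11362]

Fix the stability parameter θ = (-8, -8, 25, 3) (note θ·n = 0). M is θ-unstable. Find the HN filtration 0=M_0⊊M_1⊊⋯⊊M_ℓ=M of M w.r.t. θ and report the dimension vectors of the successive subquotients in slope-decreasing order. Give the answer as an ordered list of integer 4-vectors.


Barcode: M ≅ I[1,2], I[1,3], I[1,4], I[2,2], I[4,4]. HN layers by μ_θ (4 steps, strictly decreasing):
  μ^(1)=25; μ^(2)=14; μ^(3)=3; μ^(4)=-8

((0, 0, 1, 0); (0, 0, 1, 1); (0, 0, 0, 1); (3, 4, 0, 0))


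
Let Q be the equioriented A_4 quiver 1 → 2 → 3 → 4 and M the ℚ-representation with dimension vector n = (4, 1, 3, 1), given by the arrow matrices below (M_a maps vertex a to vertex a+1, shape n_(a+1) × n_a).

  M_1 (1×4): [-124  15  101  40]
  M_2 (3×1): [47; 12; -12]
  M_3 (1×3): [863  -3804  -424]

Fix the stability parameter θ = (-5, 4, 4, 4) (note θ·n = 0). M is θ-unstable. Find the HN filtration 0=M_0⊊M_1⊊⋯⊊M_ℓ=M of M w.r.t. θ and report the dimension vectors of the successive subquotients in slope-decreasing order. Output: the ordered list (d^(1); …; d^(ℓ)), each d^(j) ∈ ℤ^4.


Barcode: M ≅ I[1,1]^3, I[1,4], I[3,3]^2. HN layers by μ_θ (2 steps, strictly decreasing):
  μ^(1)=4; μ^(2)=-5

((0, 1, 3, 1); (4, 0, 0, 0))


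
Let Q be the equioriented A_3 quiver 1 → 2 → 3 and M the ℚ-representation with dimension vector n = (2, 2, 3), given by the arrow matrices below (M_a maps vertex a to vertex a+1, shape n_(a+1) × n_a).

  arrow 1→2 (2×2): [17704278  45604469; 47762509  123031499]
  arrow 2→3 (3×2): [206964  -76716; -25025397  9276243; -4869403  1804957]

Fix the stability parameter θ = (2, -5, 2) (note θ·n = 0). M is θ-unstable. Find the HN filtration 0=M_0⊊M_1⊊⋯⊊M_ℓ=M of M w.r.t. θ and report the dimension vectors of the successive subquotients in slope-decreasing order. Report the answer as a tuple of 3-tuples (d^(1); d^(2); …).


Via rank(M_{q-1}∘⋯∘M_p): M ≅ I[1,2], I[1,3], I[3,3]^2.
μ_θ-semistable layers: μ^(1)=2; μ^(2)=-3/2

((0, 0, 3); (2, 2, 0))


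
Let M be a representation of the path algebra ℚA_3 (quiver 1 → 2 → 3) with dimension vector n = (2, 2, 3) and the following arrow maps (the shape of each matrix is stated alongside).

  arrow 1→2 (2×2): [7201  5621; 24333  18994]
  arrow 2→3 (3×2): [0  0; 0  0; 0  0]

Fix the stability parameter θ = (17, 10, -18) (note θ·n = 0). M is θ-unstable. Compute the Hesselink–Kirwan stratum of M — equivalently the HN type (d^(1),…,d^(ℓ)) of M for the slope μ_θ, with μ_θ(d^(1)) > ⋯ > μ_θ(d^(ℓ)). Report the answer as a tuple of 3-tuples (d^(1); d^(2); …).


Barcode: M ≅ I[1,2]^2, I[3,3]^3. HN layers by μ_θ (2 steps, strictly decreasing):
  μ^(1)=27/2; μ^(2)=-18

((2, 2, 0); (0, 0, 3))


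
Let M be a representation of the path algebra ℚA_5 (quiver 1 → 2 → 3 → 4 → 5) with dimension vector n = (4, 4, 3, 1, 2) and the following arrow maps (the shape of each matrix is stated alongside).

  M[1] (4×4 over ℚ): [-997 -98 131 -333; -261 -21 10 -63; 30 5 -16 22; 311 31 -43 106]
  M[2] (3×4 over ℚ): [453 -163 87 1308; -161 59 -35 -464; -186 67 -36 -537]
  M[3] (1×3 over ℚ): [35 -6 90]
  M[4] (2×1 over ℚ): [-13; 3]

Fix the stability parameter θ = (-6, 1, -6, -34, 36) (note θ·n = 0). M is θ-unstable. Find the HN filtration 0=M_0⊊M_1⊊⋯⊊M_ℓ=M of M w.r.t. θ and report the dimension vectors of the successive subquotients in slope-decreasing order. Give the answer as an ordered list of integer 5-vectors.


Interval decomposition of M: I[1,2]^2, I[1,3], I[1,5], I[3,3], I[5,5].
HN type (ℓ=5): μ^(1)=36; μ^(2)=1; μ^(3)=-5/2; μ^(4)=-6; μ^(5)=-45/4

((0, 0, 0, 0, 2); (0, 2, 0, 0, 0); (0, 1, 1, 0, 0); (3, 0, 1, 0, 0); (1, 1, 1, 1, 0))


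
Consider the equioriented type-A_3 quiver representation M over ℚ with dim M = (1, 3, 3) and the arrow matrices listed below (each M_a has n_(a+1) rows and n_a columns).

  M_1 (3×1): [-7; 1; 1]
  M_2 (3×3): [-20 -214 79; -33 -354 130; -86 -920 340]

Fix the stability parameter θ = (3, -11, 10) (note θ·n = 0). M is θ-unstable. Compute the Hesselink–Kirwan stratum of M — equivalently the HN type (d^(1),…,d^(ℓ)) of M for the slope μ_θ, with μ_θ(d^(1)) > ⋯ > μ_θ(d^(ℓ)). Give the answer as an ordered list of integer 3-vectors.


Via rank(M_{q-1}∘⋯∘M_p): M ≅ I[1,3], I[2,3]^2.
μ_θ-semistable layers: μ^(1)=10; μ^(2)=-4; μ^(3)=-11

((0, 0, 3); (1, 1, 0); (0, 2, 0))


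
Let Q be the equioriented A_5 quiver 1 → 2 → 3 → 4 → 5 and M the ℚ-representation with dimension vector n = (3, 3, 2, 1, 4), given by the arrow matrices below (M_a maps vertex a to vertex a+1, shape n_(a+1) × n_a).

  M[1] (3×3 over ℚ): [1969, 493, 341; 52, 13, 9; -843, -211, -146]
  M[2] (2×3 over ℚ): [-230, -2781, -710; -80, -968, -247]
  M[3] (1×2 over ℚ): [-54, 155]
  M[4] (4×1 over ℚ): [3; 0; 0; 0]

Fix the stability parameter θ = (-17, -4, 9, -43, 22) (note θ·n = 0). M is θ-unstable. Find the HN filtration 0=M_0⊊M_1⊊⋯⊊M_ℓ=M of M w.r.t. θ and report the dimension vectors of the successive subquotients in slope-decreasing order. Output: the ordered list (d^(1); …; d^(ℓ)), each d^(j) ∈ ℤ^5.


Barcode: M ≅ I[1,2], I[1,3], I[1,5], I[5,5]^3. HN layers by μ_θ (5 steps, strictly decreasing):
  μ^(1)=22; μ^(2)=9; μ^(3)=-4; μ^(4)=-38/3; μ^(5)=-17

((0, 0, 0, 0, 4); (0, 0, 1, 0, 0); (0, 2, 0, 0, 0); (0, 1, 1, 1, 0); (3, 0, 0, 0, 0))


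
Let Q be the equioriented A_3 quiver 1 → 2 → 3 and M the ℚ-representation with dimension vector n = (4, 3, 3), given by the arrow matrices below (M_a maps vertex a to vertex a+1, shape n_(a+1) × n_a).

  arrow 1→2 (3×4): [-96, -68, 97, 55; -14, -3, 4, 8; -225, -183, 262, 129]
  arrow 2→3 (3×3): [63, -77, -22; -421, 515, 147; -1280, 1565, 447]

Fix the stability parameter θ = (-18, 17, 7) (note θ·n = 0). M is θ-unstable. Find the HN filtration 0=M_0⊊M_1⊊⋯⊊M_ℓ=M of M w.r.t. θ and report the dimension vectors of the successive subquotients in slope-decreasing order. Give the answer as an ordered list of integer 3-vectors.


Barcode: M ≅ I[1,1], I[1,3]^3. HN layers by μ_θ (2 steps, strictly decreasing):
  μ^(1)=12; μ^(2)=-18

((0, 3, 3); (4, 0, 0))


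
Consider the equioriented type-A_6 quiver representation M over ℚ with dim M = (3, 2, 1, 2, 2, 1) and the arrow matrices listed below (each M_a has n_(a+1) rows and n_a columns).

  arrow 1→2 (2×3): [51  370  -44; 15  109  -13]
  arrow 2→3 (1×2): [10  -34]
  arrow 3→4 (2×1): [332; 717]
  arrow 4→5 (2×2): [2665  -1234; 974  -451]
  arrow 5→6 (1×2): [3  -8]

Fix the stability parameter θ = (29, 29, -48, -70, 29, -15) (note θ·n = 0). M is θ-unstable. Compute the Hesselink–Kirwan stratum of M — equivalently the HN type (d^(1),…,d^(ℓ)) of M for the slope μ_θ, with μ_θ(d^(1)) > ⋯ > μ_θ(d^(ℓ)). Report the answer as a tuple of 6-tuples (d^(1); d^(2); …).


Via rank(M_{q-1}∘⋯∘M_p): M ≅ I[1,1], I[1,2], I[1,6], I[4,5].
μ_θ-semistable layers: μ^(1)=29; μ^(2)=7; μ^(3)=-15; μ^(4)=-70

((2, 1, 0, 0, 1, 0); (0, 0, 0, 0, 1, 1); (1, 1, 1, 1, 0, 0); (0, 0, 0, 1, 0, 0))


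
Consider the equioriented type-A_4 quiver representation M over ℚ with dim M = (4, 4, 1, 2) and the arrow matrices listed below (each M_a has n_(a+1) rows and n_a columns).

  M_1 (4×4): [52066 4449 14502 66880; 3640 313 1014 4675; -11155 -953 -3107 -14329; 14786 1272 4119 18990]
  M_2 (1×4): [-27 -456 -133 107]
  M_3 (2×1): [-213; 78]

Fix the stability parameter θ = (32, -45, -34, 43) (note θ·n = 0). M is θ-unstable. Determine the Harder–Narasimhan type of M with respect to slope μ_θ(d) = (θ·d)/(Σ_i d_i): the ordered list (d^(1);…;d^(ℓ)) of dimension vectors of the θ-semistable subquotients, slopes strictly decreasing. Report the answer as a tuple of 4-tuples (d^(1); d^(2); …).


Via rank(M_{q-1}∘⋯∘M_p): M ≅ I[1,2]^3, I[1,4], I[4,4].
μ_θ-semistable layers: μ^(1)=43; μ^(2)=-13/2; μ^(3)=-47/3

((0, 0, 0, 2); (3, 3, 0, 0); (1, 1, 1, 0))


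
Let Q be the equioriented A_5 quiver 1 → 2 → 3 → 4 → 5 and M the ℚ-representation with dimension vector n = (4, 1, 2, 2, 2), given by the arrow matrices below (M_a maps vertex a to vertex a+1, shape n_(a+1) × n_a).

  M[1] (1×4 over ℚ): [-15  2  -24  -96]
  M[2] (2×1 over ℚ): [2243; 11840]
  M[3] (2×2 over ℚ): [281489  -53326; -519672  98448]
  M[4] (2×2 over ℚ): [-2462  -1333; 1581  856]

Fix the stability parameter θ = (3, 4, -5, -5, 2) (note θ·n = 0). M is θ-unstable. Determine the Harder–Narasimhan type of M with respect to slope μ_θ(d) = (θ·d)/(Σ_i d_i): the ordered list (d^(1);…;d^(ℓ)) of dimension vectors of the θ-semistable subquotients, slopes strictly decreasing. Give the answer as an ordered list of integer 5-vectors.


Via rank(M_{q-1}∘⋯∘M_p): M ≅ I[1,1]^3, I[1,5], I[3,3], I[4,5].
μ_θ-semistable layers: μ^(1)=3; μ^(2)=2; μ^(3)=-3/4; μ^(4)=-5

((3, 0, 0, 0, 0); (0, 0, 0, 0, 2); (1, 1, 1, 1, 0); (0, 0, 1, 1, 0))


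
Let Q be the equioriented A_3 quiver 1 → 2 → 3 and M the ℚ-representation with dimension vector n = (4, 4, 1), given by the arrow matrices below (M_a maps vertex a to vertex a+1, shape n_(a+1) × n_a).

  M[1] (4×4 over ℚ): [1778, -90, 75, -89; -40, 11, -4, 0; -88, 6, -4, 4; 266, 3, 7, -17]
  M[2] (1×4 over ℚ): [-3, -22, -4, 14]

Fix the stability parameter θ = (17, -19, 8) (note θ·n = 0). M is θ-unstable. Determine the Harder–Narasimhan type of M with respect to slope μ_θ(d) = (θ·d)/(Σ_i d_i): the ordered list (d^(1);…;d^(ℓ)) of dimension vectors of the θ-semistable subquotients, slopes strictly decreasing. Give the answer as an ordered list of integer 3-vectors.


Via rank(M_{q-1}∘⋯∘M_p): M ≅ I[1,1], I[1,2]^2, I[1,3], I[2,2].
μ_θ-semistable layers: μ^(1)=17; μ^(2)=8; μ^(3)=-1; μ^(4)=-19

((1, 0, 0); (0, 0, 1); (3, 3, 0); (0, 1, 0))


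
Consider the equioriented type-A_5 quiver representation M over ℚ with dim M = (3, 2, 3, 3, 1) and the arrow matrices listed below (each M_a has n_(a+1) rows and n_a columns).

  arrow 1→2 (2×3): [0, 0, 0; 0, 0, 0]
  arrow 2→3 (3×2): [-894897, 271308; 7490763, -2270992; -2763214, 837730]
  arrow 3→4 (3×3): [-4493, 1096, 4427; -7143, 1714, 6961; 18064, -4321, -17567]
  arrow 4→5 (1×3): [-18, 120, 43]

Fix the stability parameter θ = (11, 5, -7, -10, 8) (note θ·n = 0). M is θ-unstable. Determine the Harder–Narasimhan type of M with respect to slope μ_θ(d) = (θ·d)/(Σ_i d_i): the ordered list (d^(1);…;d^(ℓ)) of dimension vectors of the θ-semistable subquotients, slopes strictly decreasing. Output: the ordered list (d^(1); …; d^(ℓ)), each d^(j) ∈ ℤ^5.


Interval decomposition of M: I[1,1]^3, I[2,4], I[2,5], I[3,4].
HN type (ℓ=4): μ^(1)=11; μ^(2)=8; μ^(3)=-4; μ^(4)=-17/2

((3, 0, 0, 0, 0); (0, 0, 0, 0, 1); (0, 2, 2, 2, 0); (0, 0, 1, 1, 0))


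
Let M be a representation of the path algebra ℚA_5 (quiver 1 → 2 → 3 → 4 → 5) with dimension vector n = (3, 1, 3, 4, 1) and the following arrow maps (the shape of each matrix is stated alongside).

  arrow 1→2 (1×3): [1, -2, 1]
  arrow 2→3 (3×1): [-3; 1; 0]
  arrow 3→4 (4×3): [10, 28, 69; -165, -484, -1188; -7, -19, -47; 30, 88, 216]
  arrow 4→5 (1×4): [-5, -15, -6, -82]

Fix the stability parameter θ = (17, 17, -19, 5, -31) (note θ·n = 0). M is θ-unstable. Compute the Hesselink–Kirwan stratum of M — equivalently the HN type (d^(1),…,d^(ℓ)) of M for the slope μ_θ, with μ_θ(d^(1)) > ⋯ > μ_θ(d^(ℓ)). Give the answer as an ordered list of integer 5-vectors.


Barcode: M ≅ I[1,1]^2, I[1,5], I[3,4]^2, I[4,4]. HN layers by μ_θ (4 steps, strictly decreasing):
  μ^(1)=17; μ^(2)=5; μ^(3)=-11/5; μ^(4)=-19

((2, 0, 0, 0, 0); (0, 0, 0, 3, 0); (1, 1, 1, 1, 1); (0, 0, 2, 0, 0))


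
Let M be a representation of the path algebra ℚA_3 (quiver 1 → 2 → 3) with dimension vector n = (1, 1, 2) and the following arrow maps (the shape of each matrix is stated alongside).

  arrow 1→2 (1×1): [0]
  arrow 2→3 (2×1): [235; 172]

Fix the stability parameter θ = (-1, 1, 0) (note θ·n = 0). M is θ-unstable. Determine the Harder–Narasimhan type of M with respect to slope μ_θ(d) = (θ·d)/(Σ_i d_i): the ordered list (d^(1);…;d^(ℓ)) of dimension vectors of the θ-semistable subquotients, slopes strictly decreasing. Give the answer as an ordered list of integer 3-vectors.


Interval decomposition of M: I[1,1], I[2,3], I[3,3].
HN type (ℓ=3): μ^(1)=1/2; μ^(2)=0; μ^(3)=-1

((0, 1, 1); (0, 0, 1); (1, 0, 0))


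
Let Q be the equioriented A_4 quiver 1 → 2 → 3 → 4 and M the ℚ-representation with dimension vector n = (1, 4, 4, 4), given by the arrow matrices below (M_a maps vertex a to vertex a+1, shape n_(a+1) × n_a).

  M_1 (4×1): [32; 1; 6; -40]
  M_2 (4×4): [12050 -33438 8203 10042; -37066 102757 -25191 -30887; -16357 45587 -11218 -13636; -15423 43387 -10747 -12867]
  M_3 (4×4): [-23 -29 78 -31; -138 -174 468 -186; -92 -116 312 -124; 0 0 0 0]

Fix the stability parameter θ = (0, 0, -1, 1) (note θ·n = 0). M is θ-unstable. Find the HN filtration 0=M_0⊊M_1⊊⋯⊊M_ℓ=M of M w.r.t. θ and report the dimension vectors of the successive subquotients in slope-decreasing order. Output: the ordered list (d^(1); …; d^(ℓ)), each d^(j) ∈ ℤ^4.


Barcode: M ≅ I[1,3], I[2,3]^2, I[2,4], I[4,4]^3. HN layers by μ_θ (3 steps, strictly decreasing):
  μ^(1)=1; μ^(2)=-1/3; μ^(3)=-1/2

((0, 0, 0, 4); (1, 1, 1, 0); (0, 3, 3, 0))


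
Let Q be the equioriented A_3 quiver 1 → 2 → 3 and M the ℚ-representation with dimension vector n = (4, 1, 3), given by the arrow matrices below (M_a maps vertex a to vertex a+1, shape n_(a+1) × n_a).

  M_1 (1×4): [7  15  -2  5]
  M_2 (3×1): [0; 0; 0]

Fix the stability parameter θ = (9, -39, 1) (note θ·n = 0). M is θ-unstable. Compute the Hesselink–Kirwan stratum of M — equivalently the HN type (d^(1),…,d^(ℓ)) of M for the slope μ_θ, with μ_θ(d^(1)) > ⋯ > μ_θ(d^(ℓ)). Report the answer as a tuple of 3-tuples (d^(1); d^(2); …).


Barcode: M ≅ I[1,1]^3, I[1,2], I[3,3]^3. HN layers by μ_θ (3 steps, strictly decreasing):
  μ^(1)=9; μ^(2)=1; μ^(3)=-15

((3, 0, 0); (0, 0, 3); (1, 1, 0))


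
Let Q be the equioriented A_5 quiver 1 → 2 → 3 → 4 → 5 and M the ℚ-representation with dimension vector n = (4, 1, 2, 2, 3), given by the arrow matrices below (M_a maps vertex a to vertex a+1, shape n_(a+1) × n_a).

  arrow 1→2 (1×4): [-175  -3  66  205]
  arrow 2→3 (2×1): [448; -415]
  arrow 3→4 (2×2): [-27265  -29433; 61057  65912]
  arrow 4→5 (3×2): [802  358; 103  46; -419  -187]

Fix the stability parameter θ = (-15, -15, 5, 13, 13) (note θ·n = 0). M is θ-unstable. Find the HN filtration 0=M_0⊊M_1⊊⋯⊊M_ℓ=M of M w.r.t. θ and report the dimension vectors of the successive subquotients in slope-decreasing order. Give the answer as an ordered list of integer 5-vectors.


Barcode: M ≅ I[1,1]^3, I[1,5], I[3,5], I[5,5]. HN layers by μ_θ (3 steps, strictly decreasing):
  μ^(1)=13; μ^(2)=5; μ^(3)=-15

((0, 0, 0, 2, 3); (0, 0, 2, 0, 0); (4, 1, 0, 0, 0))


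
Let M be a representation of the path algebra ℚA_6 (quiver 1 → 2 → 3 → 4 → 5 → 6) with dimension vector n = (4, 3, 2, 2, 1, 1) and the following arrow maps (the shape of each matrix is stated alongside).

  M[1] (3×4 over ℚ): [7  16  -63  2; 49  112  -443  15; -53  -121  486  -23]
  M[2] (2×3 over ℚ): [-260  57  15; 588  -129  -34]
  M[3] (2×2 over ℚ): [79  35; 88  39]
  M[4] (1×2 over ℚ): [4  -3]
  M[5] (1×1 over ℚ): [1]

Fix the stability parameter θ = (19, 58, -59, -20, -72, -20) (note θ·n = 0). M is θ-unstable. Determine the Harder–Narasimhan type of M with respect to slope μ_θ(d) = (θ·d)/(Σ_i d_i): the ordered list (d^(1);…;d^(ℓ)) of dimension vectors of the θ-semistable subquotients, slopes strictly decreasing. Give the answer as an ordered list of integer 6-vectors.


Interval decomposition of M: I[1,1], I[1,2], I[1,4], I[1,6].
HN type (ℓ=4): μ^(1)=58; μ^(2)=19; μ^(3)=-1/2; μ^(4)=-47/3

((0, 1, 0, 0, 0, 0); (2, 0, 0, 0, 0, 0); (1, 1, 1, 1, 0, 0); (1, 1, 1, 1, 1, 1))


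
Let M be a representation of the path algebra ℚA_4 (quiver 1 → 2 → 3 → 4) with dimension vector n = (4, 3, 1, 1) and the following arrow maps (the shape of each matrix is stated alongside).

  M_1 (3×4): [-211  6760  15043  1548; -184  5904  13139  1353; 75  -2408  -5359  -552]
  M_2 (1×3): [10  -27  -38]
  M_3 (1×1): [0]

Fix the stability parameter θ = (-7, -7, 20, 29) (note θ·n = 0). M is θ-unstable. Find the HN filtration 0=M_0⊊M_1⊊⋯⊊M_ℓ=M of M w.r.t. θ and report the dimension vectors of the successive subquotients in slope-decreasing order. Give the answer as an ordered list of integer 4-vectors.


Interval decomposition of M: I[1,1]^2, I[1,2], I[1,3], I[2,2], I[4,4].
HN type (ℓ=3): μ^(1)=29; μ^(2)=20; μ^(3)=-7

((0, 0, 0, 1); (0, 0, 1, 0); (4, 3, 0, 0))


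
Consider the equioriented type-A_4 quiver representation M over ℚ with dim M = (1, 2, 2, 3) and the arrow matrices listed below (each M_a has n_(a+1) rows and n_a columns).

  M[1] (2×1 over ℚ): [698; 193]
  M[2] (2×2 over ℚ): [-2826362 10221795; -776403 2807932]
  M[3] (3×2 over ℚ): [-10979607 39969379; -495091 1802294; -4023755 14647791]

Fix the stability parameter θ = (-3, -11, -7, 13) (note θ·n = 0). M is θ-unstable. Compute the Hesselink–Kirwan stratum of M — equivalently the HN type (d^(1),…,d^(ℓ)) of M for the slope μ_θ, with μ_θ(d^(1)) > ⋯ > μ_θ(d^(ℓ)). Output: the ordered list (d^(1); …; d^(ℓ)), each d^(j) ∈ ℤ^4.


Via rank(M_{q-1}∘⋯∘M_p): M ≅ I[1,4], I[2,4], I[4,4].
μ_θ-semistable layers: μ^(1)=13; μ^(2)=-7; μ^(3)=-11

((0, 0, 0, 3); (1, 1, 2, 0); (0, 1, 0, 0))


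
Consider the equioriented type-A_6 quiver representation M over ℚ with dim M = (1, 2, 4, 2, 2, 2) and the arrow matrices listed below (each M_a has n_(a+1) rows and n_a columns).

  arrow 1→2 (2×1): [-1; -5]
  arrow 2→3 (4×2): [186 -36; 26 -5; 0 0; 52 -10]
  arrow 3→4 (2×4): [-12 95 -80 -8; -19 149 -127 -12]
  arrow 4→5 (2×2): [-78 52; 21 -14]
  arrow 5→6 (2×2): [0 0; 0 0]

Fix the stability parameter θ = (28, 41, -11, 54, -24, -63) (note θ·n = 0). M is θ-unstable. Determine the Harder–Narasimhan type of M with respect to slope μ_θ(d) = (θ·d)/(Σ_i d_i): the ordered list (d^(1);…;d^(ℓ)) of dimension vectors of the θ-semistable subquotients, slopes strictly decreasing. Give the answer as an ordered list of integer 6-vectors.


Interval decomposition of M: I[1,5], I[2,4], I[3,3]^2, I[5,5], I[6,6]^2.
HN type (ℓ=6): μ^(1)=54; μ^(2)=88/5; μ^(3)=15; μ^(4)=-11; μ^(5)=-24; μ^(6)=-63

((0, 0, 0, 1, 0, 0); (1, 1, 1, 1, 1, 0); (0, 1, 1, 0, 0, 0); (0, 0, 2, 0, 0, 0); (0, 0, 0, 0, 1, 0); (0, 0, 0, 0, 0, 2))


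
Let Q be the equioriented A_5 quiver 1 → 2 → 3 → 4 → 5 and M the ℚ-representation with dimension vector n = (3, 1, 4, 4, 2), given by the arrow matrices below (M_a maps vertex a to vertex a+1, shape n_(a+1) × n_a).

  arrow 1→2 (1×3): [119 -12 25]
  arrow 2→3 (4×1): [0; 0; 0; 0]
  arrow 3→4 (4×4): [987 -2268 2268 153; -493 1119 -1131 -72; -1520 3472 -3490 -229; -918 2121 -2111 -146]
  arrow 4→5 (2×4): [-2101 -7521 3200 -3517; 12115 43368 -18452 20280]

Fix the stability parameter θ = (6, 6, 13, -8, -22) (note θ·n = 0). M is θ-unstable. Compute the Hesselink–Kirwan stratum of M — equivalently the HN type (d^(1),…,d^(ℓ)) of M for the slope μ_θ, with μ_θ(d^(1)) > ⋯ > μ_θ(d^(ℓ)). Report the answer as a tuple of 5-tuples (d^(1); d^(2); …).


Interval decomposition of M: I[1,1]^2, I[1,2], I[3,3], I[3,4], I[3,5]^2, I[4,4].
HN type (ℓ=5): μ^(1)=13; μ^(2)=6; μ^(3)=5/2; μ^(4)=-17/3; μ^(5)=-8

((0, 0, 1, 0, 0); (3, 1, 0, 0, 0); (0, 0, 1, 1, 0); (0, 0, 2, 2, 2); (0, 0, 0, 1, 0))


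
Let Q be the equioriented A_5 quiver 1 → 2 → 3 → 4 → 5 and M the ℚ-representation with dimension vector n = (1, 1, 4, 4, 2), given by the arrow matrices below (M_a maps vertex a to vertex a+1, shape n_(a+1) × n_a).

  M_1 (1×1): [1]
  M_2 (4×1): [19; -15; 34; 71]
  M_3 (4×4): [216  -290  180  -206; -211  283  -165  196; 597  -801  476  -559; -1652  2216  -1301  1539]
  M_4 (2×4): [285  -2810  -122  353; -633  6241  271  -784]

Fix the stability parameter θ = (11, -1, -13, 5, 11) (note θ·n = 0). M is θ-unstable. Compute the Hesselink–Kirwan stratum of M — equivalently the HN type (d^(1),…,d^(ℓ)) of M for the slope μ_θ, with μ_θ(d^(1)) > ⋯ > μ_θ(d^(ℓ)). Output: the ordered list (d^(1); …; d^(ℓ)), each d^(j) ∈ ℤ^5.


Via rank(M_{q-1}∘⋯∘M_p): M ≅ I[1,5], I[3,3], I[3,4]^2, I[4,5].
μ_θ-semistable layers: μ^(1)=11; μ^(2)=5; μ^(3)=-1; μ^(4)=-13

((0, 0, 0, 0, 2); (0, 0, 0, 4, 0); (1, 1, 1, 0, 0); (0, 0, 3, 0, 0))


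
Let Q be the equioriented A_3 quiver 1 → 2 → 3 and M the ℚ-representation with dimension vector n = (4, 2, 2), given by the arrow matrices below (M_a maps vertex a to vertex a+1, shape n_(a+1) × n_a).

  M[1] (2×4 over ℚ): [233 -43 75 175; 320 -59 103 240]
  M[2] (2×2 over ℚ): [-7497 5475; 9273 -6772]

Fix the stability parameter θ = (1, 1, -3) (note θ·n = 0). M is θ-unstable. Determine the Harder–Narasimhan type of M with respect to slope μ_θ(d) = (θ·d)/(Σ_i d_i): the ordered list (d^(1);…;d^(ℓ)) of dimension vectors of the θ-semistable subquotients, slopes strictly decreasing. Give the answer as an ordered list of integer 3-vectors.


Barcode: M ≅ I[1,1]^2, I[1,3]^2. HN layers by μ_θ (2 steps, strictly decreasing):
  μ^(1)=1; μ^(2)=-1/3

((2, 0, 0); (2, 2, 2))


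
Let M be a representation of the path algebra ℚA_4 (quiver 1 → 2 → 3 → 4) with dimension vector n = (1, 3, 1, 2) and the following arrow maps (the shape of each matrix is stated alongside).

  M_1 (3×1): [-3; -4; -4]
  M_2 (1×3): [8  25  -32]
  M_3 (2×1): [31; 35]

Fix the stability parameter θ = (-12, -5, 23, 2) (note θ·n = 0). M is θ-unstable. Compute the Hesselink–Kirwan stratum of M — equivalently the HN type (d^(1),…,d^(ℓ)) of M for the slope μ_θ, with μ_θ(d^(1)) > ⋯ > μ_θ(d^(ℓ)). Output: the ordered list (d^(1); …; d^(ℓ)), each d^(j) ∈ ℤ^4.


Interval decomposition of M: I[1,4], I[2,2]^2, I[4,4].
HN type (ℓ=4): μ^(1)=25/2; μ^(2)=2; μ^(3)=-5; μ^(4)=-12

((0, 0, 1, 1); (0, 0, 0, 1); (0, 3, 0, 0); (1, 0, 0, 0))


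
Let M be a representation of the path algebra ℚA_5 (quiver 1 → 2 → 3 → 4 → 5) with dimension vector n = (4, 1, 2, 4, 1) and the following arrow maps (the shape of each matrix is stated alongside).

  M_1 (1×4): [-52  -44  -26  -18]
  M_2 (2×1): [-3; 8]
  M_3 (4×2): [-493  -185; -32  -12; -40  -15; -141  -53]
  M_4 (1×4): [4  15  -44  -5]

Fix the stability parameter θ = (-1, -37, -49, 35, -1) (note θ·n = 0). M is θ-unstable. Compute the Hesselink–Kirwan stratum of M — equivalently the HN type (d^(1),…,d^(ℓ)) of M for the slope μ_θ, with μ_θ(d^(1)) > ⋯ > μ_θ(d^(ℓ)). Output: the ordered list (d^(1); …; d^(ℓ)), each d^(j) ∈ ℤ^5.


Interval decomposition of M: I[1,1]^3, I[1,5], I[3,4], I[4,4]^2.
HN type (ℓ=5): μ^(1)=35; μ^(2)=17; μ^(3)=-1; μ^(4)=-29; μ^(5)=-49

((0, 0, 0, 3, 0); (0, 0, 0, 1, 1); (3, 0, 0, 0, 0); (1, 1, 1, 0, 0); (0, 0, 1, 0, 0))


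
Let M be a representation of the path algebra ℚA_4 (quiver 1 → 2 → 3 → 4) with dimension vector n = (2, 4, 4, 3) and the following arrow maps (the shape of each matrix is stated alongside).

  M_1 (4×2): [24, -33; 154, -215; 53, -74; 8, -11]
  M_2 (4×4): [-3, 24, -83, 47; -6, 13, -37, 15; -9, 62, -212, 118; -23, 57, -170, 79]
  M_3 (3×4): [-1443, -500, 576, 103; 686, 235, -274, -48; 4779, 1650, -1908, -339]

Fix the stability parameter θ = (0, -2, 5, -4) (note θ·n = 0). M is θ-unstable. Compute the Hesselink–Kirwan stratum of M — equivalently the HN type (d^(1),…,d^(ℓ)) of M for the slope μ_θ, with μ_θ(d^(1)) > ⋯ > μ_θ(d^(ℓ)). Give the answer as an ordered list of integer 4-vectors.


Via rank(M_{q-1}∘⋯∘M_p): M ≅ I[1,4]^2, I[2,3]^2, I[4,4].
μ_θ-semistable layers: μ^(1)=5; μ^(2)=1/2; μ^(3)=-1; μ^(4)=-2; μ^(5)=-4

((0, 0, 2, 0); (0, 0, 2, 2); (2, 2, 0, 0); (0, 2, 0, 0); (0, 0, 0, 1))


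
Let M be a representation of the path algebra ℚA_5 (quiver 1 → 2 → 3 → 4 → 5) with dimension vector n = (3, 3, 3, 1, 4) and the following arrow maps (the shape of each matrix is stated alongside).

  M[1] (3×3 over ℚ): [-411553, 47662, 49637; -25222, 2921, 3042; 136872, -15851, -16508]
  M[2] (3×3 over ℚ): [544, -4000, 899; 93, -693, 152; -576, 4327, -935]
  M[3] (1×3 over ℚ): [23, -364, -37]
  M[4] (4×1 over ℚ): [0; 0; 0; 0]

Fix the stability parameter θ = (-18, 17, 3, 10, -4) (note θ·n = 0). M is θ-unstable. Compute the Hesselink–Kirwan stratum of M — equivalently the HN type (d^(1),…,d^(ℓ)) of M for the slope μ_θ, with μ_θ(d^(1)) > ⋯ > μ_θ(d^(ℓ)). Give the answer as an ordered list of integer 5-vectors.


Interval decomposition of M: I[1,3]^2, I[1,4], I[5,5]^4.
HN type (ℓ=3): μ^(1)=10; μ^(2)=-4; μ^(3)=-18

((0, 3, 3, 1, 0); (0, 0, 0, 0, 4); (3, 0, 0, 0, 0))


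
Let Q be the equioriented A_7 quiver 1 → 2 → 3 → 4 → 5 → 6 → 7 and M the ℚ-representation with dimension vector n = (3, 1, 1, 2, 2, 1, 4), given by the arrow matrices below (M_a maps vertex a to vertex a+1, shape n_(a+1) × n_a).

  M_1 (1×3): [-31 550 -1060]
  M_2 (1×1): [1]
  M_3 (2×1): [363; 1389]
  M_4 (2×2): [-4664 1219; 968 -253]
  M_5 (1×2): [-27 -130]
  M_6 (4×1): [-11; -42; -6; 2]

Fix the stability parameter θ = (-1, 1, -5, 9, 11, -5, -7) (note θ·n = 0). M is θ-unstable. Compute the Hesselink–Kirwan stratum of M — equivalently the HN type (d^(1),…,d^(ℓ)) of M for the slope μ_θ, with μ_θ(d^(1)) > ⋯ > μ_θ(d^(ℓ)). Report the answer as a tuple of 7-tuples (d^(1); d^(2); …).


Via rank(M_{q-1}∘⋯∘M_p): M ≅ I[1,1]^2, I[1,7], I[4,4], I[5,5], I[7,7]^3.
μ_θ-semistable layers: μ^(1)=11; μ^(2)=9; μ^(3)=2; μ^(4)=-1; μ^(5)=-5/3; μ^(6)=-7

((0, 0, 0, 0, 1, 0, 0); (0, 0, 0, 1, 0, 0, 0); (0, 0, 0, 1, 1, 1, 1); (2, 0, 0, 0, 0, 0, 0); (1, 1, 1, 0, 0, 0, 0); (0, 0, 0, 0, 0, 0, 3))


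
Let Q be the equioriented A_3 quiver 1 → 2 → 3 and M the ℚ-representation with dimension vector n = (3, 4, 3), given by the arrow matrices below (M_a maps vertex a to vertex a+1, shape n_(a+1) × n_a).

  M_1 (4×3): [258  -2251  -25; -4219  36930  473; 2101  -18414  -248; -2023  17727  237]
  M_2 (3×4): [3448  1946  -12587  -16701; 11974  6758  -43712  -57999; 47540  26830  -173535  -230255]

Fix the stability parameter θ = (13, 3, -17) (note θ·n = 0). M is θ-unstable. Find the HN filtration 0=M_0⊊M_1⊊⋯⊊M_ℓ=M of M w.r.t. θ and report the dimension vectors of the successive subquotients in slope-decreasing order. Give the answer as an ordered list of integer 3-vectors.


Interval decomposition of M: I[1,2], I[1,3]^2, I[2,2], I[3,3].
HN type (ℓ=4): μ^(1)=8; μ^(2)=3; μ^(3)=-1/3; μ^(4)=-17

((1, 1, 0); (0, 1, 0); (2, 2, 2); (0, 0, 1))


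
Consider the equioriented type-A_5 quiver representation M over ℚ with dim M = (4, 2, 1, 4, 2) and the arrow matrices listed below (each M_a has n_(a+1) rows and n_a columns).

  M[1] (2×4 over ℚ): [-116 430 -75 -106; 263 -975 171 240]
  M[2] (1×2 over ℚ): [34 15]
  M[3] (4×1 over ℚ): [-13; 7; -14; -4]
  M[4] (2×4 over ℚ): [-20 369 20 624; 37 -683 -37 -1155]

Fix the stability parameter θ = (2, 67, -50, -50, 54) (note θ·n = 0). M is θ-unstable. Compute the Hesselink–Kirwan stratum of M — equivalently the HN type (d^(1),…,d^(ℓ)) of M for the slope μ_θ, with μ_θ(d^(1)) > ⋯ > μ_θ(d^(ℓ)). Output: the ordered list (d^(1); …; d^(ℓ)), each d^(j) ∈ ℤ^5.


Interval decomposition of M: I[1,1]^2, I[1,2], I[1,5], I[4,4]^2, I[4,5].
HN type (ℓ=5): μ^(1)=67; μ^(2)=54; μ^(3)=2; μ^(4)=-31/4; μ^(5)=-50

((0, 1, 0, 0, 0); (0, 0, 0, 0, 2); (3, 0, 0, 0, 0); (1, 1, 1, 1, 0); (0, 0, 0, 3, 0))


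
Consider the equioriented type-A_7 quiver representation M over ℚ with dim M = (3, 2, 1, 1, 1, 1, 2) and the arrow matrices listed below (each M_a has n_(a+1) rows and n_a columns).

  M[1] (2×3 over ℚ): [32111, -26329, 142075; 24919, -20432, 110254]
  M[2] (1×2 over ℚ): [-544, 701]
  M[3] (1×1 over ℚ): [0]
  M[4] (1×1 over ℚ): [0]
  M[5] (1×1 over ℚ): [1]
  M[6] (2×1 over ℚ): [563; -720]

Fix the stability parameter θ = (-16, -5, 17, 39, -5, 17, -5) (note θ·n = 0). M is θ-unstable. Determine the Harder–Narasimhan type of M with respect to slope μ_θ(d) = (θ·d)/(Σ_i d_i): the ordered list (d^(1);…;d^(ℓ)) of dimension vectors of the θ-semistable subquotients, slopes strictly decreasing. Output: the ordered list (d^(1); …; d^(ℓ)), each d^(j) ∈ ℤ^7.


Via rank(M_{q-1}∘⋯∘M_p): M ≅ I[1,1], I[1,2], I[1,3], I[4,4], I[5,7], I[7,7].
μ_θ-semistable layers: μ^(1)=39; μ^(2)=17; μ^(3)=6; μ^(4)=-5; μ^(5)=-16

((0, 0, 0, 1, 0, 0, 0); (0, 0, 1, 0, 0, 0, 0); (0, 0, 0, 0, 0, 1, 1); (0, 2, 0, 0, 1, 0, 1); (3, 0, 0, 0, 0, 0, 0))


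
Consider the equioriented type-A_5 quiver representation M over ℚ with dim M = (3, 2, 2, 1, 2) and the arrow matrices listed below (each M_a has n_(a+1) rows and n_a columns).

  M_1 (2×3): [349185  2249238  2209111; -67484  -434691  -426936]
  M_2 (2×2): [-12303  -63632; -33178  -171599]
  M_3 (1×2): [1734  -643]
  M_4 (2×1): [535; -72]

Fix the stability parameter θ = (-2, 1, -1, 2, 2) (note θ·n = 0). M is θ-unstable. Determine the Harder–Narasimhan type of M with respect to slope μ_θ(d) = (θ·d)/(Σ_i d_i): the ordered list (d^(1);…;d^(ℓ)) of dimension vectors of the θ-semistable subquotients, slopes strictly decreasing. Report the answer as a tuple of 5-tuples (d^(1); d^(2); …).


Interval decomposition of M: I[1,1], I[1,3], I[1,5], I[5,5].
HN type (ℓ=3): μ^(1)=2; μ^(2)=0; μ^(3)=-2

((0, 0, 0, 1, 2); (0, 2, 2, 0, 0); (3, 0, 0, 0, 0))


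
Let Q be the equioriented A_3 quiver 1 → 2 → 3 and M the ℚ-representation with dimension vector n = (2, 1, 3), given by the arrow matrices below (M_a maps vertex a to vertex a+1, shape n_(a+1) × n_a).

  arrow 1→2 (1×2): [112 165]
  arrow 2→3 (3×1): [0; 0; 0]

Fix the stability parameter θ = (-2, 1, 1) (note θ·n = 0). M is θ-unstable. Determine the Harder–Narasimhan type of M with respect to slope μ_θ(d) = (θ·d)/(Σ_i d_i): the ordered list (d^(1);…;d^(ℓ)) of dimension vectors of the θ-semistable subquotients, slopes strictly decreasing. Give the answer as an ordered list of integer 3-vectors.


Interval decomposition of M: I[1,1], I[1,2], I[3,3]^3.
HN type (ℓ=2): μ^(1)=1; μ^(2)=-2

((0, 1, 3); (2, 0, 0))
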